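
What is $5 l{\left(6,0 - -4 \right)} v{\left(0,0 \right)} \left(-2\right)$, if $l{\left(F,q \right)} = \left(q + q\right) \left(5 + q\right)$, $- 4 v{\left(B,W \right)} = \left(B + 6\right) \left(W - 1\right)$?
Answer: $-1080$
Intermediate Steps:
$v{\left(B,W \right)} = - \frac{\left(-1 + W\right) \left(6 + B\right)}{4}$ ($v{\left(B,W \right)} = - \frac{\left(B + 6\right) \left(W - 1\right)}{4} = - \frac{\left(6 + B\right) \left(-1 + W\right)}{4} = - \frac{\left(-1 + W\right) \left(6 + B\right)}{4}$)
$l{\left(F,q \right)} = 2 q \left(5 + q\right)$
$5 l{\left(6,0 - -4 \right)} v{\left(0,0 \right)} \left(-2\right) = 5 \cdot 2 \left(0 - -4\right) \left(5 + \left(0 - -4\right)\right) \left(\frac{3}{2} - 0 + \frac{1}{4} \cdot 0 - 0 \cdot 0\right) \left(-2\right) = 5 \cdot 2 \left(0 + 4\right) \left(5 + \left(0 + 4\right)\right) \left(\frac{3}{2} + 0 + 0 + 0\right) \left(-2\right) = 5 \cdot 2 \cdot 4 \left(5 + 4\right) \frac{3}{2} \left(-2\right) = 5 \cdot 2 \cdot 4 \cdot 9 \cdot \frac{3}{2} \left(-2\right) = 5 \cdot 72 \cdot \frac{3}{2} \left(-2\right) = 360 \cdot \frac{3}{2} \left(-2\right) = 540 \left(-2\right) = -1080$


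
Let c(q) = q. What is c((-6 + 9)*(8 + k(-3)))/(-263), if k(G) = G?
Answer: -15/263 ≈ -0.057034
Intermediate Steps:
c((-6 + 9)*(8 + k(-3)))/(-263) = ((-6 + 9)*(8 - 3))/(-263) = (3*5)*(-1/263) = 15*(-1/263) = -15/263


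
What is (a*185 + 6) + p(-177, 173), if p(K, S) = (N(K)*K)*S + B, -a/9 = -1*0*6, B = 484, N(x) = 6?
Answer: -183236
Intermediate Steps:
a = 0 (a = -9*(-1*0)*6 = -0*6 = -9*0 = 0)
p(K, S) = 484 + 6*K*S (p(K, S) = (6*K)*S + 484 = 6*K*S + 484 = 484 + 6*K*S)
(a*185 + 6) + p(-177, 173) = (0*185 + 6) + (484 + 6*(-177)*173) = (0 + 6) + (484 - 183726) = 6 - 183242 = -183236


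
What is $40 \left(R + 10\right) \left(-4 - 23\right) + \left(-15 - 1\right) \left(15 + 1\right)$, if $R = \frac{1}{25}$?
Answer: $- \frac{55496}{5} \approx -11099.0$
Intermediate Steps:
$R = \frac{1}{25} \approx 0.04$
$40 \left(R + 10\right) \left(-4 - 23\right) + \left(-15 - 1\right) \left(15 + 1\right) = 40 \left(\frac{1}{25} + 10\right) \left(-4 - 23\right) + \left(-15 - 1\right) \left(15 + 1\right) = 40 \cdot \frac{251}{25} \left(-27\right) - 256 = 40 \left(- \frac{6777}{25}\right) - 256 = - \frac{54216}{5} - 256 = - \frac{55496}{5}$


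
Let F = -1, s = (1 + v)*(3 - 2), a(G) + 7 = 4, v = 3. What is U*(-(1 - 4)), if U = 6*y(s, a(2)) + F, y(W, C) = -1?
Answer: -21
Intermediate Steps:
a(G) = -3 (a(G) = -7 + 4 = -3)
s = 4 (s = (1 + 3)*(3 - 2) = 4*1 = 4)
U = -7 (U = 6*(-1) - 1 = -6 - 1 = -7)
U*(-(1 - 4)) = -(-7)*(1 - 4) = -(-7)*(-3) = -7*3 = -21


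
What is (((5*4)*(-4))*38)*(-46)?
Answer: 139840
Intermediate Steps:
(((5*4)*(-4))*38)*(-46) = ((20*(-4))*38)*(-46) = -80*38*(-46) = -3040*(-46) = 139840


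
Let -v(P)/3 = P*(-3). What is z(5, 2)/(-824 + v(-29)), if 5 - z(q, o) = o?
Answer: -3/1085 ≈ -0.0027650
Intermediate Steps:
v(P) = 9*P (v(P) = -3*P*(-3) = -(-9)*P = 9*P)
z(q, o) = 5 - o
z(5, 2)/(-824 + v(-29)) = (5 - 1*2)/(-824 + 9*(-29)) = (5 - 2)/(-824 - 261) = 3/(-1085) = 3*(-1/1085) = -3/1085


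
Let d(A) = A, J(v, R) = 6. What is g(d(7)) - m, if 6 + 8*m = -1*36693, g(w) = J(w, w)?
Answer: 36747/8 ≈ 4593.4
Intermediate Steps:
g(w) = 6
m = -36699/8 (m = -¾ + (-1*36693)/8 = -¾ + (⅛)*(-36693) = -¾ - 36693/8 = -36699/8 ≈ -4587.4)
g(d(7)) - m = 6 - 1*(-36699/8) = 6 + 36699/8 = 36747/8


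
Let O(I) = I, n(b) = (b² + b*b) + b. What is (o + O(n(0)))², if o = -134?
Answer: 17956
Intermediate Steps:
n(b) = b + 2*b² (n(b) = (b² + b²) + b = 2*b² + b = b + 2*b²)
(o + O(n(0)))² = (-134 + 0*(1 + 2*0))² = (-134 + 0*(1 + 0))² = (-134 + 0*1)² = (-134 + 0)² = (-134)² = 17956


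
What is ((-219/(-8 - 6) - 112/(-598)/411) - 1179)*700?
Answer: -100074617950/122889 ≈ -8.1435e+5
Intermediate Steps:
((-219/(-8 - 6) - 112/(-598)/411) - 1179)*700 = ((-219/(1*(-14)) - 112*(-1/598)*(1/411)) - 1179)*700 = ((-219/(-14) + (56/299)*(1/411)) - 1179)*700 = ((-219*(-1/14) + 56/122889) - 1179)*700 = ((219/14 + 56/122889) - 1179)*700 = (26913475/1720446 - 1179)*700 = -2001492359/1720446*700 = -100074617950/122889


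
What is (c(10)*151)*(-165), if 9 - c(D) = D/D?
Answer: -199320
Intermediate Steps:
c(D) = 8 (c(D) = 9 - D/D = 9 - 1*1 = 9 - 1 = 8)
(c(10)*151)*(-165) = (8*151)*(-165) = 1208*(-165) = -199320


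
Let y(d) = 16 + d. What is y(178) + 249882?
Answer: 250076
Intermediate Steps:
y(178) + 249882 = (16 + 178) + 249882 = 194 + 249882 = 250076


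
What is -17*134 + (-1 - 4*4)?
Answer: -2295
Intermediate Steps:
-17*134 + (-1 - 4*4) = -2278 + (-1 - 16) = -2278 - 17 = -2295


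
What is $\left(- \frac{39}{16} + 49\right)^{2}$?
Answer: $\frac{555025}{256} \approx 2168.1$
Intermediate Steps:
$\left(- \frac{39}{16} + 49\right)^{2} = \left(\frac{745}{16}\right)^{2} = \frac{555025}{256}$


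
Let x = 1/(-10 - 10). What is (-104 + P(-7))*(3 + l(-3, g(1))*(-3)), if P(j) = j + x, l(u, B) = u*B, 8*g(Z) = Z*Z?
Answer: -73293/160 ≈ -458.08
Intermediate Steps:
g(Z) = Z²/8 (g(Z) = (Z*Z)/8 = Z²/8)
l(u, B) = B*u
x = -1/20 (x = 1/(-20) = -1/20 ≈ -0.050000)
P(j) = -1/20 + j (P(j) = j - 1/20 = -1/20 + j)
(-104 + P(-7))*(3 + l(-3, g(1))*(-3)) = (-104 + (-1/20 - 7))*(3 + (((⅛)*1²)*(-3))*(-3)) = (-104 - 141/20)*(3 + (((⅛)*1)*(-3))*(-3)) = -2221*(3 + ((⅛)*(-3))*(-3))/20 = -2221*(3 - 3/8*(-3))/20 = -2221*(3 + 9/8)/20 = -2221/20*33/8 = -73293/160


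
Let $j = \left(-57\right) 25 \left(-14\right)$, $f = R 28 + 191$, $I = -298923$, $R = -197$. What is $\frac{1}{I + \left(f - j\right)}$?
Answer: $- \frac{1}{324198} \approx -3.0845 \cdot 10^{-6}$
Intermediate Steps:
$f = -5325$ ($f = \left(-197\right) 28 + 191 = -5516 + 191 = -5325$)
$j = 19950$ ($j = \left(-1425\right) \left(-14\right) = 19950$)
$\frac{1}{I + \left(f - j\right)} = \frac{1}{-298923 - 25275} = \frac{1}{-324198} = - \frac{1}{324198}$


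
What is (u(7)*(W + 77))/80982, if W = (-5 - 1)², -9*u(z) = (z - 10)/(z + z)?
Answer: 113/3401244 ≈ 3.3223e-5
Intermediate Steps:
u(z) = -(-10 + z)/(18*z) (u(z) = -(z - 10)/(9*(z + z)) = -(-10 + z)/(9*(2*z)) = -(-10 + z)*1/(2*z)/9 = -(-10 + z)/(18*z))
W = 36 (W = (-6)² = 36)
(u(7)*(W + 77))/80982 = (((1/18)*(10 - 1*7)/7)*(36 + 77))/80982 = (((1/18)*(⅐)*(10 - 7))*113)*(1/80982) = (((1/18)*(⅐)*3)*113)*(1/80982) = ((1/42)*113)*(1/80982) = (113/42)*(1/80982) = 113/3401244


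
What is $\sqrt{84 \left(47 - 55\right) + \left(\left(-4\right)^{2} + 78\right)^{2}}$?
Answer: $2 \sqrt{2041} \approx 90.355$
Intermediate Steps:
$\sqrt{84 \left(47 - 55\right) + \left(\left(-4\right)^{2} + 78\right)^{2}} = \sqrt{84 \left(47 - 55\right) + \left(16 + 78\right)^{2}} = \sqrt{84 \left(47 - 55\right) + 94^{2}} = \sqrt{84 \left(-8\right) + 8836} = \sqrt{-672 + 8836} = \sqrt{8164} = 2 \sqrt{2041}$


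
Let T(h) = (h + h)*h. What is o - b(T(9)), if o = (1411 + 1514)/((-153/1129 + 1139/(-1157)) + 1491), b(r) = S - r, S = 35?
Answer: 250983144442/1946160271 ≈ 128.96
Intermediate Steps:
T(h) = 2*h² (T(h) = (2*h)*h = 2*h²)
b(r) = 35 - r
o = 3820790025/1946160271 (o = 2925/((-153*1/1129 + 1139*(-1/1157)) + 1491) = 2925/((-153/1129 - 1139/1157) + 1491) = 2925/(-1462952/1306253 + 1491) = 2925/(1946160271/1306253) = 2925*(1306253/1946160271) = 3820790025/1946160271 ≈ 1.9632)
o - b(T(9)) = 3820790025/1946160271 - (35 - 2*9²) = 3820790025/1946160271 - (35 - 2*81) = 3820790025/1946160271 - (35 - 1*162) = 3820790025/1946160271 - (35 - 162) = 3820790025/1946160271 - 1*(-127) = 3820790025/1946160271 + 127 = 250983144442/1946160271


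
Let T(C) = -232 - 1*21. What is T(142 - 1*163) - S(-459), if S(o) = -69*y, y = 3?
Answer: -46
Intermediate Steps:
T(C) = -253 (T(C) = -232 - 21 = -253)
S(o) = -207 (S(o) = -69*3 = -207)
T(142 - 1*163) - S(-459) = -253 - 1*(-207) = -253 + 207 = -46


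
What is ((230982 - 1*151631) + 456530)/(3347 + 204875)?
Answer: 535881/208222 ≈ 2.5736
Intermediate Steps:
((230982 - 1*151631) + 456530)/(3347 + 204875) = ((230982 - 151631) + 456530)/208222 = (79351 + 456530)*(1/208222) = 535881*(1/208222) = 535881/208222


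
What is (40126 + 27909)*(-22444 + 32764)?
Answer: 702121200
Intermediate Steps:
(40126 + 27909)*(-22444 + 32764) = 68035*10320 = 702121200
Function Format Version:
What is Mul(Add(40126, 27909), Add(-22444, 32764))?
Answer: 702121200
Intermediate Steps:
Mul(Add(40126, 27909), Add(-22444, 32764)) = Mul(68035, 10320) = 702121200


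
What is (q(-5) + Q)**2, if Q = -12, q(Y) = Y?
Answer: 289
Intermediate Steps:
(q(-5) + Q)**2 = (-5 - 12)**2 = (-17)**2 = 289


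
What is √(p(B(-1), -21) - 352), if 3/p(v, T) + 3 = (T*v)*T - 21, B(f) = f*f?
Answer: I*√6800853/139 ≈ 18.761*I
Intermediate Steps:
B(f) = f²
p(v, T) = 3/(-24 + v*T²) (p(v, T) = 3/(-3 + ((T*v)*T - 21)) = 3/(-3 + (v*T² - 21)) = 3/(-3 + (-21 + v*T²)) = 3/(-24 + v*T²))
√(p(B(-1), -21) - 352) = √(3/(-24 + (-1)²*(-21)²) - 352) = √(3/(-24 + 1*441) - 352) = √(3/(-24 + 441) - 352) = √(3/417 - 352) = √(3*(1/417) - 352) = √(1/139 - 352) = √(-48927/139) = I*√6800853/139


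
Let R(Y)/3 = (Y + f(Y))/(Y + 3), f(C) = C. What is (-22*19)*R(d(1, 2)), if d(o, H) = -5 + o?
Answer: -10032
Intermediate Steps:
R(Y) = 6*Y/(3 + Y) (R(Y) = 3*((Y + Y)/(Y + 3)) = 3*((2*Y)/(3 + Y)) = 3*(2*Y/(3 + Y)) = 6*Y/(3 + Y))
(-22*19)*R(d(1, 2)) = (-22*19)*(6*(-5 + 1)/(3 + (-5 + 1))) = -2508*(-4)/(3 - 4) = -2508*(-4)/(-1) = -2508*(-4)*(-1) = -418*24 = -10032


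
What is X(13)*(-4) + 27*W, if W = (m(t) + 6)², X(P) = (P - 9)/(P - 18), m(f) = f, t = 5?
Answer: 16351/5 ≈ 3270.2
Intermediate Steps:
X(P) = (-9 + P)/(-18 + P)
W = 121 (W = (5 + 6)² = 11² = 121)
X(13)*(-4) + 27*W = ((-9 + 13)/(-18 + 13))*(-4) + 27*121 = (4/(-5))*(-4) + 3267 = -⅕*4*(-4) + 3267 = -⅘*(-4) + 3267 = 16/5 + 3267 = 16351/5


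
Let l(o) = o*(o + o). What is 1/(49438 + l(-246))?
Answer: 1/170470 ≈ 5.8661e-6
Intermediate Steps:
l(o) = 2*o² (l(o) = o*(2*o) = 2*o²)
1/(49438 + l(-246)) = 1/(49438 + 2*(-246)²) = 1/(49438 + 2*60516) = 1/(49438 + 121032) = 1/170470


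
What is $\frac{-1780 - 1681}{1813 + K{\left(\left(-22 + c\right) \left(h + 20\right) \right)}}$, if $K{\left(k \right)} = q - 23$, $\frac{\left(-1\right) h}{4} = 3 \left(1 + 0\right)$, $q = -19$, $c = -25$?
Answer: $- \frac{3461}{1771} \approx -1.9543$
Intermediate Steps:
$h = -12$ ($h = - 4 \cdot 3 \left(1 + 0\right) = - 4 \cdot 3 \cdot 1 = \left(-4\right) 3 = -12$)
$K{\left(k \right)} = -42$ ($K{\left(k \right)} = -19 - 23 = -42$)
$\frac{-1780 - 1681}{1813 + K{\left(\left(-22 + c\right) \left(h + 20\right) \right)}} = \frac{-1780 - 1681}{1813 - 42} = - \frac{3461}{1771}$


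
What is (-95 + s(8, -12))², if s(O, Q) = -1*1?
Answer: 9216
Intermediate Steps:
s(O, Q) = -1
(-95 + s(8, -12))² = (-95 - 1)² = (-96)² = 9216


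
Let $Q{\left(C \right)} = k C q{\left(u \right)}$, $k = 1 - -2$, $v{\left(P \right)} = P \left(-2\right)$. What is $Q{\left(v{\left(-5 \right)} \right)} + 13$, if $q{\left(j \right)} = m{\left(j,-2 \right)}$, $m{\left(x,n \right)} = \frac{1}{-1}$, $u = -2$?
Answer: $-17$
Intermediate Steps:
$v{\left(P \right)} = - 2 P$
$m{\left(x,n \right)} = -1$
$q{\left(j \right)} = -1$
$k = 3$ ($k = 1 + 2 = 3$)
$Q{\left(C \right)} = - 3 C$ ($Q{\left(C \right)} = 3 C \left(-1\right) = - 3 C$)
$Q{\left(v{\left(-5 \right)} \right)} + 13 = - 3 \left(\left(-2\right) \left(-5\right)\right) + 13 = \left(-3\right) 10 + 13 = -30 + 13 = -17$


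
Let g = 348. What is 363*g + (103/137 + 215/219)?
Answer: 3790150984/30003 ≈ 1.2633e+5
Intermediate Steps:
363*g + (103/137 + 215/219) = 363*348 + (103/137 + 215/219) = 126324 + (103*(1/137) + 215*(1/219)) = 126324 + (103/137 + 215/219) = 126324 + 52012/30003 = 3790150984/30003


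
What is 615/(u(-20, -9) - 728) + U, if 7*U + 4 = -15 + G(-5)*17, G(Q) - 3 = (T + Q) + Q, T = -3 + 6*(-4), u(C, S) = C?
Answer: -450861/5236 ≈ -86.108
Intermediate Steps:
T = -27 (T = -3 - 24 = -27)
G(Q) = -24 + 2*Q (G(Q) = 3 + ((-27 + Q) + Q) = 3 + (-27 + 2*Q) = -24 + 2*Q)
U = -597/7 (U = -4/7 + (-15 + (-24 + 2*(-5))*17)/7 = -4/7 + (-15 + (-24 - 10)*17)/7 = -4/7 + (-15 - 34*17)/7 = -4/7 + (-15 - 578)/7 = -4/7 + (⅐)*(-593) = -4/7 - 593/7 = -597/7 ≈ -85.286)
615/(u(-20, -9) - 728) + U = 615/(-20 - 728) - 597/7 = 615/(-748) - 597/7 = 615*(-1/748) - 597/7 = -615/748 - 597/7 = -450861/5236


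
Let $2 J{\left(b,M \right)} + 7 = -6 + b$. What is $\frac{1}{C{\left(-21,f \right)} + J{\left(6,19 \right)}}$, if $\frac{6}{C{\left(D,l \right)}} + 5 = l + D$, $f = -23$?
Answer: $- \frac{98}{355} \approx -0.27606$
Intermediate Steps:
$C{\left(D,l \right)} = \frac{6}{-5 + D + l}$ ($C{\left(D,l \right)} = \frac{6}{-5 + \left(l + D\right)} = \frac{6}{-5 + \left(D + l\right)} = \frac{6}{-5 + D + l}$)
$J{\left(b,M \right)} = - \frac{13}{2} + \frac{b}{2}$ ($J{\left(b,M \right)} = - \frac{7}{2} + \frac{-6 + b}{2} = - \frac{7}{2} + \left(-3 + \frac{b}{2}\right) = - \frac{13}{2} + \frac{b}{2}$)
$\frac{1}{C{\left(-21,f \right)} + J{\left(6,19 \right)}} = \frac{1}{\frac{6}{-5 - 21 - 23} + \left(- \frac{13}{2} + \frac{1}{2} \cdot 6\right)} = \frac{1}{\frac{6}{-49} + \left(- \frac{13}{2} + 3\right)} = \frac{1}{6 \left(- \frac{1}{49}\right) - \frac{7}{2}} = \frac{1}{- \frac{6}{49} - \frac{7}{2}} = \frac{1}{- \frac{355}{98}} = - \frac{98}{355}$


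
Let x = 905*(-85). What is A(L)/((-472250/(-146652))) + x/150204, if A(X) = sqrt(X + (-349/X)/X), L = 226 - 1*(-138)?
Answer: -76925/150204 + 36663*sqrt(48228195)/42974750 ≈ 5.4125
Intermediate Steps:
L = 364 (L = 226 + 138 = 364)
A(X) = sqrt(X - 349/X**2)
x = -76925
A(L)/((-472250/(-146652))) + x/150204 = sqrt(364 - 349/364**2)/((-472250/(-146652))) - 76925/150204 = sqrt(364 - 349*1/132496)/((-472250*(-1/146652))) - 76925*1/150204 = sqrt(364 - 349/132496)/(236125/73326) - 76925/150204 = sqrt(48228195/132496)*(73326/236125) - 76925/150204 = (sqrt(48228195)/364)*(73326/236125) - 76925/150204 = 36663*sqrt(48228195)/42974750 - 76925/150204 = -76925/150204 + 36663*sqrt(48228195)/42974750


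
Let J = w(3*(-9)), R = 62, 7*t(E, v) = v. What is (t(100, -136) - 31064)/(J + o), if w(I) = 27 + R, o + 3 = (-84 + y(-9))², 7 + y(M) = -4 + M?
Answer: -36264/12719 ≈ -2.8512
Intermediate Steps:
t(E, v) = v/7
y(M) = -11 + M (y(M) = -7 + (-4 + M) = -11 + M)
o = 10813 (o = -3 + (-84 + (-11 - 9))² = -3 + (-84 - 20)² = -3 + (-104)² = -3 + 10816 = 10813)
w(I) = 89 (w(I) = 27 + 62 = 89)
J = 89
(t(100, -136) - 31064)/(J + o) = ((⅐)*(-136) - 31064)/(89 + 10813) = (-136/7 - 31064)/10902 = -217584/7*1/10902 = -36264/12719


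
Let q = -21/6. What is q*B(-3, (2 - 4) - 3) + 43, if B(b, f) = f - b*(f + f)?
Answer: 331/2 ≈ 165.50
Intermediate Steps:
q = -7/2 (q = -21*⅙ = -7/2 ≈ -3.5000)
B(b, f) = f - 2*b*f (B(b, f) = f - b*2*f = f - 2*b*f)
q*B(-3, (2 - 4) - 3) + 43 = -7*((2 - 4) - 3)*(1 - 2*(-3))/2 + 43 = -7*(-2 - 3)*(1 + 6)/2 + 43 = -(-35)*7/2 + 43 = -7/2*(-35) + 43 = 245/2 + 43 = 331/2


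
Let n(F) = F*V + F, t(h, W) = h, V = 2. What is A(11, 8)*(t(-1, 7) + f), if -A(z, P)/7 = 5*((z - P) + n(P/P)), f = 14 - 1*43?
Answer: 6300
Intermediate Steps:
f = -29 (f = 14 - 43 = -29)
n(F) = 3*F (n(F) = F*2 + F = 2*F + F = 3*F)
A(z, P) = -105 - 35*z + 35*P (A(z, P) = -35*((z - P) + 3*(P/P)) = -35*((z - P) + 3*1) = -35*((z - P) + 3) = -35*(3 + z - P) = -7*(15 - 5*P + 5*z) = -105 - 35*z + 35*P)
A(11, 8)*(t(-1, 7) + f) = (-105 - 35*11 + 35*8)*(-1 - 29) = (-105 - 385 + 280)*(-30) = -210*(-30) = 6300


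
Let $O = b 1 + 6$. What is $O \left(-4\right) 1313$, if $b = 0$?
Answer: $-31512$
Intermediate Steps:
$O = 6$ ($O = 0 \cdot 1 + 6 = 0 + 6 = 6$)
$O \left(-4\right) 1313 = 6 \left(-4\right) 1313 = \left(-24\right) 1313 = -31512$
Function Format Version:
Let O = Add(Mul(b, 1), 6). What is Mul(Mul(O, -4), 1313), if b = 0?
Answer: -31512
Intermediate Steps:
O = 6 (O = Add(Mul(0, 1), 6) = Add(0, 6) = 6)
Mul(Mul(O, -4), 1313) = Mul(Mul(6, -4), 1313) = Mul(-24, 1313) = -31512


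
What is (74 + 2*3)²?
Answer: 6400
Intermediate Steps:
(74 + 2*3)² = (74 + 6)² = 80² = 6400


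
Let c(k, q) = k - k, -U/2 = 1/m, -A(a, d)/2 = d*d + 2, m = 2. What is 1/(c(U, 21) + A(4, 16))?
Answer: -1/516 ≈ -0.0019380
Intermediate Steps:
A(a, d) = -4 - 2*d**2 (A(a, d) = -2*(d*d + 2) = -2*(d**2 + 2) = -2*(2 + d**2) = -4 - 2*d**2)
U = -1 (U = -2/2 = -2*1/2 = -1)
c(k, q) = 0
1/(c(U, 21) + A(4, 16)) = 1/(0 + (-4 - 2*16**2)) = 1/(0 + (-4 - 2*256)) = 1/(0 + (-4 - 512)) = 1/(0 - 516) = 1/(-516) = -1/516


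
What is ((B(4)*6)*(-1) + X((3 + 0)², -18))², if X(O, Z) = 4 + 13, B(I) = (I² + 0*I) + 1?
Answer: 7225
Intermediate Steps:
B(I) = 1 + I² (B(I) = (I² + 0) + 1 = I² + 1 = 1 + I²)
X(O, Z) = 17
((B(4)*6)*(-1) + X((3 + 0)², -18))² = (((1 + 4²)*6)*(-1) + 17)² = (((1 + 16)*6)*(-1) + 17)² = ((17*6)*(-1) + 17)² = (102*(-1) + 17)² = (-102 + 17)² = (-85)² = 7225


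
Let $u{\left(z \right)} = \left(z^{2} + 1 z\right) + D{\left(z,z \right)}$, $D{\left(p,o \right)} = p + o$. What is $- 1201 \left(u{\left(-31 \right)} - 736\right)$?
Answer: $-158532$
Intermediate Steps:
$D{\left(p,o \right)} = o + p$
$u{\left(z \right)} = z^{2} + 3 z$ ($u{\left(z \right)} = \left(z^{2} + 1 z\right) + \left(z + z\right) = \left(z^{2} + z\right) + 2 z = \left(z + z^{2}\right) + 2 z = z^{2} + 3 z$)
$- 1201 \left(u{\left(-31 \right)} - 736\right) = - 1201 \left(- 31 \left(3 - 31\right) - 736\right) = - 1201 \left(\left(-31\right) \left(-28\right) - 736\right) = - 1201 \left(868 - 736\right) = \left(-1201\right) 132 = -158532$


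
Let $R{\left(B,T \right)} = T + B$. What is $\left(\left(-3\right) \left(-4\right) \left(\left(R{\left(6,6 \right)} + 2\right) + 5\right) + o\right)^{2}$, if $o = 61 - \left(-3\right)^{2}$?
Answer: $78400$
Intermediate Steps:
$R{\left(B,T \right)} = B + T$
$o = 52$ ($o = 61 - 9 = 52$)
$\left(\left(-3\right) \left(-4\right) \left(\left(R{\left(6,6 \right)} + 2\right) + 5\right) + o\right)^{2} = \left(\left(-3\right) \left(-4\right) \left(\left(\left(6 + 6\right) + 2\right) + 5\right) + 52\right)^{2} = \left(12 \left(\left(12 + 2\right) + 5\right) + 52\right)^{2} = \left(12 \left(14 + 5\right) + 52\right)^{2} = \left(12 \cdot 19 + 52\right)^{2} = \left(228 + 52\right)^{2} = 280^{2} = 78400$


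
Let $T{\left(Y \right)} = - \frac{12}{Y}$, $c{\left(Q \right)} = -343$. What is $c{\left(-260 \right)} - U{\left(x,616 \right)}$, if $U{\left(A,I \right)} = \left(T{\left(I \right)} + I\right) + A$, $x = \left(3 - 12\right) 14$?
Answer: $- \frac{128279}{154} \approx -832.98$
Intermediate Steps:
$x = -126$ ($x = \left(-9\right) 14 = -126$)
$U{\left(A,I \right)} = A + I - \frac{12}{I}$ ($U{\left(A,I \right)} = \left(- \frac{12}{I} + I\right) + A = \left(I - \frac{12}{I}\right) + A = A + I - \frac{12}{I}$)
$c{\left(-260 \right)} - U{\left(x,616 \right)} = -343 - \left(-126 + 616 - \frac{12}{616}\right) = -343 - \left(-126 + 616 - \frac{3}{154}\right) = -343 - \frac{75457}{154} = - \frac{128279}{154}$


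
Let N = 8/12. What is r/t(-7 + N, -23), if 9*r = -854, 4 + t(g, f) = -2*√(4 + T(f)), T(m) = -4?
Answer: 427/18 ≈ 23.722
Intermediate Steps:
N = ⅔ (N = 8*(1/12) = ⅔ ≈ 0.66667)
t(g, f) = -4 (t(g, f) = -4 - 2*√(4 - 4) = -4 - 2*√0 = -4 - 2*0 = -4 + 0 = -4)
r = -854/9 (r = (⅑)*(-854) = -854/9 ≈ -94.889)
r/t(-7 + N, -23) = -854/9/(-4) = -854/9*(-¼) = 427/18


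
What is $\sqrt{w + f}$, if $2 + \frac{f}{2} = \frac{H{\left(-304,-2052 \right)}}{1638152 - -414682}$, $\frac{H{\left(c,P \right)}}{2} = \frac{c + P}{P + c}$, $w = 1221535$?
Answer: $\frac{\sqrt{1286921823901060893}}{1026417} \approx 1105.2$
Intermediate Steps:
$H{\left(c,P \right)} = 2$ ($H{\left(c,P \right)} = 2 \frac{c + P}{P + c} = 2 \frac{P + c}{P + c} = 2 \cdot 1 = 2$)
$f = - \frac{4105666}{1026417}$ ($f = -4 + 2 \frac{2}{1638152 - -414682} = -4 + 2 \frac{2}{1638152 + 414682} = -4 + 2 \cdot \frac{2}{2052834} = -4 + 2 \cdot 2 \cdot \frac{1}{2052834} = -4 + 2 \cdot \frac{1}{1026417} = -4 + \frac{2}{1026417} = - \frac{4105666}{1026417} \approx -4.0$)
$\sqrt{w + f} = \sqrt{1221535 - \frac{4105666}{1026417}} = \sqrt{\frac{1253800184429}{1026417}} = \frac{\sqrt{1286921823901060893}}{1026417}$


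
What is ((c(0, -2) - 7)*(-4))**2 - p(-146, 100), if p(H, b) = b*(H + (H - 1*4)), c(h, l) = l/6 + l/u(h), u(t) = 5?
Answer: 6875296/225 ≈ 30557.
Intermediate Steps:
c(h, l) = 11*l/30 (c(h, l) = l/6 + l/5 = 11*l/30)
p(H, b) = b*(-4 + 2*H) (p(H, b) = b*(H + (H - 4)) = b*(H + (-4 + H)) = b*(-4 + 2*H))
((c(0, -2) - 7)*(-4))**2 - p(-146, 100) = (((11/30)*(-2) - 7)*(-4))**2 - 2*100*(-2 - 146) = ((-11/15 - 7)*(-4))**2 - 2*100*(-148) = (-116/15*(-4))**2 - 1*(-29600) = (464/15)**2 + 29600 = 215296/225 + 29600 = 6875296/225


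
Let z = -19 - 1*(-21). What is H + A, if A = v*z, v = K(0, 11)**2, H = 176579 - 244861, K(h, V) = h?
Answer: -68282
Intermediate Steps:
z = 2 (z = -19 + 21 = 2)
H = -68282
v = 0 (v = 0**2 = 0)
A = 0 (A = 0*2 = 0)
H + A = -68282 + 0 = -68282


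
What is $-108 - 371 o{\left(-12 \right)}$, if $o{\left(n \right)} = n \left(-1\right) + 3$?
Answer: $-5673$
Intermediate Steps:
$o{\left(n \right)} = 3 - n$ ($o{\left(n \right)} = - n + 3 = 3 - n$)
$-108 - 371 o{\left(-12 \right)} = -108 - 371 \left(3 - -12\right) = -108 - 371 \left(3 + 12\right) = -108 - 5565 = -5673$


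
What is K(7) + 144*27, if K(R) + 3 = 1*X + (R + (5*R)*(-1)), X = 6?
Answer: 3863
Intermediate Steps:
K(R) = 3 - 4*R (K(R) = -3 + (1*6 + (R + (5*R)*(-1))) = -3 + (6 + (R - 5*R)) = -3 + (6 - 4*R) = 3 - 4*R)
K(7) + 144*27 = (3 - 4*7) + 144*27 = (3 - 28) + 3888 = -25 + 3888 = 3863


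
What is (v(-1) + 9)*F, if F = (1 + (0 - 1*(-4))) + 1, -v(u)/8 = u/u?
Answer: 6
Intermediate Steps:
v(u) = -8 (v(u) = -8*u/u = -8*1 = -8)
F = 6 (F = (1 + (0 + 4)) + 1 = (1 + 4) + 1 = 5 + 1 = 6)
(v(-1) + 9)*F = (-8 + 9)*6 = 1*6 = 6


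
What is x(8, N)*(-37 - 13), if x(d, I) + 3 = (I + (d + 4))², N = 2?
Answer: -9650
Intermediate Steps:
x(d, I) = -3 + (4 + I + d)² (x(d, I) = -3 + (I + (d + 4))² = -3 + (I + (4 + d))² = -3 + (4 + I + d)²)
x(8, N)*(-37 - 13) = (-3 + (4 + 2 + 8)²)*(-37 - 13) = (-3 + 14²)*(-50) = (-3 + 196)*(-50) = 193*(-50) = -9650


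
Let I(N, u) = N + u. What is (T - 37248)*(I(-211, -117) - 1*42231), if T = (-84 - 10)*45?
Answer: 1765262202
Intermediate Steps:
T = -4230 (T = -94*45 = -4230)
(T - 37248)*(I(-211, -117) - 1*42231) = (-4230 - 37248)*((-211 - 117) - 1*42231) = -41478*(-328 - 42231) = -41478*(-42559) = 1765262202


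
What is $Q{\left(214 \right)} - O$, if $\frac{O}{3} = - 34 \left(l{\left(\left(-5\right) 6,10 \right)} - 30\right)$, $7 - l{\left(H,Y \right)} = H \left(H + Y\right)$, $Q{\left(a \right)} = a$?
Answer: $-63332$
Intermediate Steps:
$l{\left(H,Y \right)} = 7 - H \left(H + Y\right)$
$O = 63546$ ($O = 3 \left(- 34 \left(\left(7 - \left(\left(-5\right) 6\right)^{2} - \left(-5\right) 6 \cdot 10\right) - 30\right)\right) = 3 \left(- 34 \left(\left(7 - \left(-30\right)^{2} - \left(-30\right) 10\right) - 30\right)\right) = 3 \left(- 34 \left(\left(7 - 900 + 300\right) - 30\right)\right) = 3 \left(- 34 \left(-593 - 30\right)\right) = 3 \left(\left(-34\right) \left(-623\right)\right) = 3 \cdot 21182 = 63546$)
$Q{\left(214 \right)} - O = 214 - 63546 = -63332$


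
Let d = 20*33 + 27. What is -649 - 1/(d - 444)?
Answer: -157708/243 ≈ -649.00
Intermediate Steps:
d = 687 (d = 660 + 27 = 687)
-649 - 1/(d - 444) = -649 - 1/(687 - 444) = -649 - 1/243 = -157708/243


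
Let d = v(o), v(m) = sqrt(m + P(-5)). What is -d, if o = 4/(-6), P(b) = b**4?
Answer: -sqrt(5619)/3 ≈ -24.987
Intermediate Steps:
o = -2/3 (o = 4*(-1/6) = -2/3 ≈ -0.66667)
v(m) = sqrt(625 + m) (v(m) = sqrt(m + (-5)**4) = sqrt(m + 625) = sqrt(625 + m))
d = sqrt(5619)/3 (d = sqrt(625 - 2/3) = sqrt(1873/3) = sqrt(5619)/3 ≈ 24.987)
-d = -sqrt(5619)/3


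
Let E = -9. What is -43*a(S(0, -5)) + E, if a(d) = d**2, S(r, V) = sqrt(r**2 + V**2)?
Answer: -1084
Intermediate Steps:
S(r, V) = sqrt(V**2 + r**2)
-43*a(S(0, -5)) + E = -43*(sqrt((-5)**2 + 0**2))**2 - 9 = -43*(sqrt(25 + 0))**2 - 9 = -43*(sqrt(25))**2 - 9 = -43*5**2 - 9 = -43*25 - 9 = -1075 - 9 = -1084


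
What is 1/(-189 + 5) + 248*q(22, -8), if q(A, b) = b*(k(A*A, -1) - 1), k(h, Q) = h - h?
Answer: 365055/184 ≈ 1984.0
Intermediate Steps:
k(h, Q) = 0
q(A, b) = -b (q(A, b) = b*(0 - 1) = b*(-1) = -b)
1/(-189 + 5) + 248*q(22, -8) = 1/(-189 + 5) + 248*(-1*(-8)) = 1/(-184) + 248*8 = -1/184 + 1984 = 365055/184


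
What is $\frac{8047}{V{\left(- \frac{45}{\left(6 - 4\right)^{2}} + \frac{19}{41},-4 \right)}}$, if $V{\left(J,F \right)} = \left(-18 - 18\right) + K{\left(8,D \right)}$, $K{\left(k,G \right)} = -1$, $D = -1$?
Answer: $- \frac{8047}{37} \approx -217.49$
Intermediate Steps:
$V{\left(J,F \right)} = -37$ ($V{\left(J,F \right)} = \left(-18 - 18\right) - 1 = -36 - 1 = -37$)
$\frac{8047}{V{\left(- \frac{45}{\left(6 - 4\right)^{2}} + \frac{19}{41},-4 \right)}} = \frac{8047}{-37} = 8047 \left(- \frac{1}{37}\right) = - \frac{8047}{37}$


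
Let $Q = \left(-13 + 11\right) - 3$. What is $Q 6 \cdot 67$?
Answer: $-2010$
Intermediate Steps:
$Q = -5$ ($Q = -2 - 3 = -5$)
$Q 6 \cdot 67 = - 5 \cdot 6 \cdot 67 = \left(-5\right) 402 = -2010$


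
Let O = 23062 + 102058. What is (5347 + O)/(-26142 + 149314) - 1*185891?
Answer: -22896435785/123172 ≈ -1.8589e+5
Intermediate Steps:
O = 125120
(5347 + O)/(-26142 + 149314) - 1*185891 = (5347 + 125120)/(-26142 + 149314) - 1*185891 = 130467/123172 - 185891 = -22896435785/123172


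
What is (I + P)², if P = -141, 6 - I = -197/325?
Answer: 1907767684/105625 ≈ 18062.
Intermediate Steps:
I = 2147/325 (I = 6 - (-197)/325 = 6 - 1*(-197/325) = 6 + 197/325 = 2147/325 ≈ 6.6062)
(I + P)² = (2147/325 - 141)² = (-43678/325)² = 1907767684/105625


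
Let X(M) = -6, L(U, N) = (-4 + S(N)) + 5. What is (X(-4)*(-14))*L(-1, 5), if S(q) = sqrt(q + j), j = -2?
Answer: 84 + 84*sqrt(3) ≈ 229.49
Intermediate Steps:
S(q) = sqrt(-2 + q) (S(q) = sqrt(q - 2) = sqrt(-2 + q))
L(U, N) = 1 + sqrt(-2 + N) (L(U, N) = (-4 + sqrt(-2 + N)) + 5 = 1 + sqrt(-2 + N))
(X(-4)*(-14))*L(-1, 5) = (-6*(-14))*(1 + sqrt(-2 + 5)) = 84*(1 + sqrt(3)) = 84 + 84*sqrt(3)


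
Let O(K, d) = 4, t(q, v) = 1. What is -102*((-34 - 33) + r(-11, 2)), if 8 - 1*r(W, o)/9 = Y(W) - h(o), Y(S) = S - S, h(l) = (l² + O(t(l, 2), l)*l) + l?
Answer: -13362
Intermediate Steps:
h(l) = l² + 5*l (h(l) = (l² + 4*l) + l = l² + 5*l)
Y(S) = 0
r(W, o) = 72 + 9*o*(5 + o) (r(W, o) = 72 - 9*(0 - o*(5 + o)) = 72 - (-9)*o*(5 + o) = 72 + 9*o*(5 + o))
-102*((-34 - 33) + r(-11, 2)) = -102*((-34 - 33) + (72 + 9*2*(5 + 2))) = -102*(-67 + (72 + 9*2*7)) = -102*(-67 + (72 + 126)) = -102*(-67 + 198) = -102*131 = -13362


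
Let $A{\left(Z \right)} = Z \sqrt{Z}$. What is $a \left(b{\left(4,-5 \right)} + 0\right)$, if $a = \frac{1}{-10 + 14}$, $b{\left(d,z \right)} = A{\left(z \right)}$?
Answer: $- \frac{5 i \sqrt{5}}{4} \approx - 2.7951 i$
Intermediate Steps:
$A{\left(Z \right)} = Z^{\frac{3}{2}}$
$b{\left(d,z \right)} = z^{\frac{3}{2}}$
$a = \frac{1}{4} \approx 0.25$
$a \left(b{\left(4,-5 \right)} + 0\right) = \frac{\left(-5\right)^{\frac{3}{2}} + 0}{4} = \frac{- 5 i \sqrt{5} + 0}{4} = \frac{\left(-5\right) i \sqrt{5}}{4} = - \frac{5 i \sqrt{5}}{4}$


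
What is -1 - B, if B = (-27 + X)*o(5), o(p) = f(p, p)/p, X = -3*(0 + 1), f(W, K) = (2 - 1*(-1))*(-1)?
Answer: -19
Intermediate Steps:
f(W, K) = -3 (f(W, K) = (2 + 1)*(-1) = 3*(-1) = -3)
X = -3 (X = -3*1 = -3)
o(p) = -3/p
B = 18 (B = (-27 - 3)*(-3/5) = -(-90)/5 = -30*(-3/5) = 18)
-1 - B = -1 - 1*18 = -1 - 18 = -19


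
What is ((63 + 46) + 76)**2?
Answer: 34225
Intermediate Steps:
((63 + 46) + 76)**2 = (109 + 76)**2 = 185**2 = 34225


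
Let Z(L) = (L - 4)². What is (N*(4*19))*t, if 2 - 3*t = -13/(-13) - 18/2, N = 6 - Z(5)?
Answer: 3800/3 ≈ 1266.7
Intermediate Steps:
Z(L) = (-4 + L)²
N = 5 (N = 6 - (-4 + 5)² = 6 - 1*1² = 6 - 1*1 = 6 - 1 = 5)
t = 10/3 (t = ⅔ - (-13/(-13) - 18/2)/3 = ⅔ - (-13*(-1/13) - 18*½)/3 = ⅔ - (1 - 9)/3 = ⅔ - ⅓*(-8) = ⅔ + 8/3 = 10/3 ≈ 3.3333)
(N*(4*19))*t = (5*(4*19))*(10/3) = (5*76)*(10/3) = 380*(10/3) = 3800/3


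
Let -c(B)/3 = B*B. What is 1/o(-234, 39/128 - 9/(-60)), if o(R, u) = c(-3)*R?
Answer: 1/6318 ≈ 0.00015828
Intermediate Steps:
c(B) = -3*B² (c(B) = -3*B*B = -3*B²)
o(R, u) = -27*R (o(R, u) = (-3*(-3)²)*R = (-3*9)*R = -27*R)
1/o(-234, 39/128 - 9/(-60)) = 1/(-27*(-234)) = 1/6318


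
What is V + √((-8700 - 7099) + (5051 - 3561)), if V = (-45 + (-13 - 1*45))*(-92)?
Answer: 9476 + I*√14309 ≈ 9476.0 + 119.62*I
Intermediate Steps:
V = 9476 (V = (-45 + (-13 - 45))*(-92) = (-45 - 58)*(-92) = -103*(-92) = 9476)
V + √((-8700 - 7099) + (5051 - 3561)) = 9476 + √((-8700 - 7099) + (5051 - 3561)) = 9476 + √(-15799 + 1490) = 9476 + √(-14309) = 9476 + I*√14309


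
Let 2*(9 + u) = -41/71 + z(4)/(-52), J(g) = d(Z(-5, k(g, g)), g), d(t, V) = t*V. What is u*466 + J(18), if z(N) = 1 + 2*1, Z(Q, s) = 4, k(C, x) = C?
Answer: -15764809/3692 ≈ -4270.0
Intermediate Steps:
z(N) = 3 (z(N) = 1 + 2 = 3)
d(t, V) = V*t
J(g) = 4*g (J(g) = g*4 = 4*g)
u = -68801/7384 (u = -9 + (-41/71 + 3/(-52))/2 = -9 + (-41*1/71 + 3*(-1/52))/2 = -9 + (-41/71 - 3/52)/2 = -9 + (1/2)*(-2345/3692) = -9 - 2345/7384 = -68801/7384 ≈ -9.3176)
u*466 + J(18) = -68801/7384*466 + 4*18 = -16030633/3692 + 72 = -15764809/3692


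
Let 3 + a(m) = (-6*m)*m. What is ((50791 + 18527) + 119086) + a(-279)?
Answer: -278645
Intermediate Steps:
a(m) = -3 - 6*m² (a(m) = -3 + (-6*m)*m = -3 - 6*m²)
((50791 + 18527) + 119086) + a(-279) = ((50791 + 18527) + 119086) + (-3 - 6*(-279)²) = (69318 + 119086) + (-3 - 6*77841) = 188404 + (-3 - 467046) = 188404 - 467049 = -278645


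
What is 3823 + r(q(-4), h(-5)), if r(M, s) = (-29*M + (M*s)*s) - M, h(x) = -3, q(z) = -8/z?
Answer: 3781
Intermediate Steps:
r(M, s) = -30*M + M*s² (r(M, s) = (-29*M + M*s²) - M = -30*M + M*s²)
3823 + r(q(-4), h(-5)) = 3823 + (-8/(-4))*(-30 + (-3)²) = 3823 + (-8*(-¼))*(-30 + 9) = 3823 + 2*(-21) = 3823 - 42 = 3781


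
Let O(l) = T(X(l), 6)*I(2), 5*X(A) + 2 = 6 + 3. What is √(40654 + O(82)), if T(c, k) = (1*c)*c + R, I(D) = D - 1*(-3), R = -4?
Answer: √1016095/5 ≈ 201.60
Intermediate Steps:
X(A) = 7/5 (X(A) = -⅖ + (6 + 3)/5 = -⅖ + (⅕)*9 = -⅖ + 9/5 = 7/5)
I(D) = 3 + D (I(D) = D + 3 = 3 + D)
T(c, k) = -4 + c² (T(c, k) = (1*c)*c - 4 = c*c - 4 = c² - 4 = -4 + c²)
O(l) = -51/5 (O(l) = (-4 + (7/5)²)*(3 + 2) = (-4 + 49/25)*5 = -51/25*5 = -51/5)
√(40654 + O(82)) = √(40654 - 51/5) = √(203219/5) = √1016095/5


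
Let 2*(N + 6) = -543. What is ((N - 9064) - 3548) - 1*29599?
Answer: -84977/2 ≈ -42489.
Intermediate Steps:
N = -555/2 (N = -6 + (½)*(-543) = -6 - 543/2 = -555/2 ≈ -277.50)
((N - 9064) - 3548) - 1*29599 = ((-555/2 - 9064) - 3548) - 1*29599 = (-18683/2 - 3548) - 29599 = -25779/2 - 29599 = -84977/2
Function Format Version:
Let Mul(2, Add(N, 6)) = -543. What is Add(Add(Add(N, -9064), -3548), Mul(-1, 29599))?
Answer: Rational(-84977, 2) ≈ -42489.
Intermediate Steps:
N = Rational(-555, 2) (N = Add(-6, Mul(Rational(1, 2), -543)) = Add(-6, Rational(-543, 2)) = Rational(-555, 2) ≈ -277.50)
Add(Add(Add(N, -9064), -3548), Mul(-1, 29599)) = Add(Add(Add(Rational(-555, 2), -9064), -3548), Mul(-1, 29599)) = Add(Add(Rational(-18683, 2), -3548), -29599) = Add(Rational(-25779, 2), -29599) = Rational(-84977, 2)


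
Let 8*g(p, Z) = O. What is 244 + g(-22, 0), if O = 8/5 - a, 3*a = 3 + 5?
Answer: 3658/15 ≈ 243.87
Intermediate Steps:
a = 8/3 (a = (3 + 5)/3 = (1/3)*8 = 8/3 ≈ 2.6667)
O = -16/15 (O = 8/5 - 1*8/3 = 8*(1/5) - 8/3 = 8/5 - 8/3 = -16/15 ≈ -1.0667)
g(p, Z) = -2/15 (g(p, Z) = (1/8)*(-16/15) = -2/15)
244 + g(-22, 0) = 244 - 2/15 = 3658/15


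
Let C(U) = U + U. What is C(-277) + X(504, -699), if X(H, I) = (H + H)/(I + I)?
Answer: -129250/233 ≈ -554.72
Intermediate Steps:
X(H, I) = H/I (X(H, I) = (2*H)/((2*I)) = (2*H)*(1/(2*I)) = H/I)
C(U) = 2*U
C(-277) + X(504, -699) = 2*(-277) + 504/(-699) = -554 + 504*(-1/699) = -554 - 168/233 = -129250/233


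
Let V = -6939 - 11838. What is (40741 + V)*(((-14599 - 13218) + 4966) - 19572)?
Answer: -931778772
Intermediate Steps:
V = -18777
(40741 + V)*(((-14599 - 13218) + 4966) - 19572) = (40741 - 18777)*(((-14599 - 13218) + 4966) - 19572) = 21964*((-27817 + 4966) - 19572) = 21964*(-22851 - 19572) = 21964*(-42423) = -931778772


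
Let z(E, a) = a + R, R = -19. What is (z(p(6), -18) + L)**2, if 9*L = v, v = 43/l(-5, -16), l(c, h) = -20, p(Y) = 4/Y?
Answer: 44930209/32400 ≈ 1386.7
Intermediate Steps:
z(E, a) = -19 + a (z(E, a) = a - 19 = -19 + a)
v = -43/20 (v = 43/(-20) = 43*(-1/20) = -43/20 ≈ -2.1500)
L = -43/180 (L = (1/9)*(-43/20) = -43/180 ≈ -0.23889)
(z(p(6), -18) + L)**2 = ((-19 - 18) - 43/180)**2 = (-37 - 43/180)**2 = (-6703/180)**2 = 44930209/32400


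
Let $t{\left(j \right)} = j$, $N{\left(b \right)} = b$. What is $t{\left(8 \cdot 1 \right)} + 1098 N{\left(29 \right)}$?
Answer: $31850$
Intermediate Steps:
$t{\left(8 \cdot 1 \right)} + 1098 N{\left(29 \right)} = 8 \cdot 1 + 1098 \cdot 29 = 8 + 31842 = 31850$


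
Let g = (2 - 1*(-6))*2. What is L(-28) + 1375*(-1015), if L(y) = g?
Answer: -1395609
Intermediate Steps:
g = 16 (g = (2 + 6)*2 = 8*2 = 16)
L(y) = 16
L(-28) + 1375*(-1015) = 16 + 1375*(-1015) = 16 - 1395625 = -1395609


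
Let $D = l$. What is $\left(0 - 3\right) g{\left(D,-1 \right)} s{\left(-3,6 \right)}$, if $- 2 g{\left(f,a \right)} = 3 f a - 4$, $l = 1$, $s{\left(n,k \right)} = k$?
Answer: $-63$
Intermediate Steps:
$D = 1$
$g{\left(f,a \right)} = 2 - \frac{3 a f}{2}$ ($g{\left(f,a \right)} = - \frac{3 f a - 4}{2} = - \frac{3 a f - 4}{2} = - \frac{-4 + 3 a f}{2} = 2 - \frac{3 a f}{2}$)
$\left(0 - 3\right) g{\left(D,-1 \right)} s{\left(-3,6 \right)} = \left(0 - 3\right) \left(2 - \left(- \frac{3}{2}\right) 1\right) 6 = \left(0 - 3\right) \left(2 + \frac{3}{2}\right) 6 = \left(-3\right) \frac{7}{2} \cdot 6 = \left(- \frac{21}{2}\right) 6 = -63$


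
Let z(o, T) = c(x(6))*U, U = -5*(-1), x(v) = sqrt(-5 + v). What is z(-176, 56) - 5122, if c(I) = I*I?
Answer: -5117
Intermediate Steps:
c(I) = I**2
U = 5
z(o, T) = 5 (z(o, T) = (sqrt(-5 + 6))**2*5 = (sqrt(1))**2*5 = 1**2*5 = 1*5 = 5)
z(-176, 56) - 5122 = 5 - 5122 = -5117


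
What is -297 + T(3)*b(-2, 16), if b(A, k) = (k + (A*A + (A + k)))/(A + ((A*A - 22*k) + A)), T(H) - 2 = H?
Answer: -52357/176 ≈ -297.48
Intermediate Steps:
T(H) = 2 + H
b(A, k) = (A + A² + 2*k)/(A² - 22*k + 2*A) (b(A, k) = (k + (A² + (A + k)))/(A + ((A² - 22*k) + A)) = (k + (A + k + A²))/(A + (A + A² - 22*k)) = (A + A² + 2*k)/(A² - 22*k + 2*A))
-297 + T(3)*b(-2, 16) = -297 + (2 + 3)*((-2 + (-2)² + 2*16)/((-2)² - 22*16 + 2*(-2))) = -297 + 5*((-2 + 4 + 32)/(4 - 352 - 4)) = -297 + 5*(34/(-352)) = -297 + 5*(-1/352*34) = -297 + 5*(-17/176) = -297 - 85/176 = -52357/176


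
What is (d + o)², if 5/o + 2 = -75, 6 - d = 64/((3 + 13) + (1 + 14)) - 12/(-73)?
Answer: 417061514809/30363411001 ≈ 13.736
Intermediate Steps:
d = 8534/2263 (d = 6 - (64/((3 + 13) + (1 + 14)) - 12/(-73)) = 6 - (64/(16 + 15) - 12*(-1/73)) = 6 - (64/31 + 12/73) = 6 - 1*5044/2263 = 6 - 5044/2263 = 8534/2263 ≈ 3.7711)
o = -5/77 (o = 5/(-2 - 75) = 5/(-77) = 5*(-1/77) = -5/77 ≈ -0.064935)
(d + o)² = (8534/2263 - 5/77)² = (645803/174251)² = 417061514809/30363411001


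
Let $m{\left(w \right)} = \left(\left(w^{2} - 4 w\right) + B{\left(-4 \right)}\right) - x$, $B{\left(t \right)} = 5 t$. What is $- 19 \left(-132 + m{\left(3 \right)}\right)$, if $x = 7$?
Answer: $3078$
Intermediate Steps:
$m{\left(w \right)} = -27 + w^{2} - 4 w$ ($m{\left(w \right)} = \left(\left(w^{2} - 4 w\right) + 5 \left(-4\right)\right) - 7 = \left(\left(w^{2} - 4 w\right) - 20\right) - 7 = \left(-20 + w^{2} - 4 w\right) - 7 = -27 + w^{2} - 4 w$)
$- 19 \left(-132 + m{\left(3 \right)}\right) = - 19 \left(-132 - \left(39 - 9\right)\right) = - 19 \left(-132 - 30\right) = \left(-19\right) \left(-162\right) = 3078$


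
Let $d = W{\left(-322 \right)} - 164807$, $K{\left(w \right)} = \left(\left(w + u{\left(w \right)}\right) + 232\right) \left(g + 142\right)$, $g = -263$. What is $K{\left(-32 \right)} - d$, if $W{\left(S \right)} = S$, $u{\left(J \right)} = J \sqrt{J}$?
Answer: $140929 + 15488 i \sqrt{2} \approx 1.4093 \cdot 10^{5} + 21903.0 i$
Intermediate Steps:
$u{\left(J \right)} = J^{\frac{3}{2}}$
$K{\left(w \right)} = -28072 - 121 w - 121 w^{\frac{3}{2}}$ ($K{\left(w \right)} = \left(\left(w + w^{\frac{3}{2}}\right) + 232\right) \left(-263 + 142\right) = \left(232 + w + w^{\frac{3}{2}}\right) \left(-121\right) = -28072 - 121 w - 121 w^{\frac{3}{2}}$)
$d = -165129$ ($d = -322 - 164807 = -165129$)
$K{\left(-32 \right)} - d = \left(-28072 - -3872 - 121 \left(-32\right)^{\frac{3}{2}}\right) - -165129 = \left(-28072 + 3872 - 121 \left(- 128 i \sqrt{2}\right)\right) + 165129 = \left(-28072 + 3872 + 15488 i \sqrt{2}\right) + 165129 = \left(-24200 + 15488 i \sqrt{2}\right) + 165129 = 140929 + 15488 i \sqrt{2}$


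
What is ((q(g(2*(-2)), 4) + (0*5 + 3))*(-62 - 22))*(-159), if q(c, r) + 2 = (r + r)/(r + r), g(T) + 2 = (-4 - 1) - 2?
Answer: 26712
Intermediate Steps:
g(T) = -9 (g(T) = -2 + ((-4 - 1) - 2) = -2 + (-5 - 2) = -2 - 7 = -9)
q(c, r) = -1 (q(c, r) = -2 + (r + r)/(r + r) = -2 + (2*r)/((2*r)) = -2 + (2*r)*(1/(2*r)) = -2 + 1 = -1)
((q(g(2*(-2)), 4) + (0*5 + 3))*(-62 - 22))*(-159) = ((-1 + (0*5 + 3))*(-62 - 22))*(-159) = ((-1 + (0 + 3))*(-84))*(-159) = ((-1 + 3)*(-84))*(-159) = (2*(-84))*(-159) = -168*(-159) = 26712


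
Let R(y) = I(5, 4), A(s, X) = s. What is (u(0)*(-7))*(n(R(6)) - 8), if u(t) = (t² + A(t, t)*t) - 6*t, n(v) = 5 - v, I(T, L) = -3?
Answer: 0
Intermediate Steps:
R(y) = -3
u(t) = -6*t + 2*t² (u(t) = (t² + t*t) - 6*t = (t² + t²) - 6*t = 2*t² - 6*t = -6*t + 2*t²)
(u(0)*(-7))*(n(R(6)) - 8) = ((2*0*(-3 + 0))*(-7))*((5 - 1*(-3)) - 8) = ((2*0*(-3))*(-7))*((5 + 3) - 8) = (0*(-7))*(8 - 8) = 0*0 = 0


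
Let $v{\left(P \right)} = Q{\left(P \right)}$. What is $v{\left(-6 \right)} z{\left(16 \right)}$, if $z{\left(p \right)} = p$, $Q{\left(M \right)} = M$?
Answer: $-96$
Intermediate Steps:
$v{\left(P \right)} = P$
$v{\left(-6 \right)} z{\left(16 \right)} = \left(-6\right) 16 = -96$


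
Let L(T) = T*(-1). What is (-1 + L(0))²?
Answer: 1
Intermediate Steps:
L(T) = -T
(-1 + L(0))² = (-1 - 1*0)² = (-1 + 0)² = (-1)² = 1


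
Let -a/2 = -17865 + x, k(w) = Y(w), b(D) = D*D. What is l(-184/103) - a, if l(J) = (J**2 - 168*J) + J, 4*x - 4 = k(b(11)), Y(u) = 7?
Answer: -751604761/21218 ≈ -35423.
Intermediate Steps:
b(D) = D**2
k(w) = 7
x = 11/4 (x = 1 + (1/4)*7 = 1 + 7/4 = 11/4 ≈ 2.7500)
l(J) = J**2 - 167*J
a = 71449/2 (a = -2*(-17865 + 11/4) = -2*(-71449/4) = 71449/2 ≈ 35725.)
l(-184/103) - a = (-184/103)*(-167 - 184/103) - 1*71449/2 = (-184*1/103)*(-167 - 184*1/103) - 71449/2 = -184*(-167 - 184/103)/103 - 71449/2 = -184/103*(-17385/103) - 71449/2 = 3198840/10609 - 71449/2 = -751604761/21218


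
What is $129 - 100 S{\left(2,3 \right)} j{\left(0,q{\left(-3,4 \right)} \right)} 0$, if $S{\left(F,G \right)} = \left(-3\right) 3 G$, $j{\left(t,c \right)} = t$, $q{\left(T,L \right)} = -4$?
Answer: $129$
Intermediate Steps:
$S{\left(F,G \right)} = - 9 G$
$129 - 100 S{\left(2,3 \right)} j{\left(0,q{\left(-3,4 \right)} \right)} 0 = 129 - 100 \left(-9\right) 3 \cdot 0 \cdot 0 = 129 - 100 \left(\left(-27\right) 0\right) = 129 - 0 = 129 + 0 = 129$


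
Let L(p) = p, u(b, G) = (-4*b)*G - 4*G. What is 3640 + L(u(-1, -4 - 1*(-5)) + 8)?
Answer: 3648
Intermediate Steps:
u(b, G) = -4*G - 4*G*b (u(b, G) = -4*G*b - 4*G = -4*G - 4*G*b)
3640 + L(u(-1, -4 - 1*(-5)) + 8) = 3640 + (-4*(-4 - 1*(-5))*(1 - 1) + 8) = 3640 + (-4*(-4 + 5)*0 + 8) = 3640 + (-4*1*0 + 8) = 3640 + (0 + 8) = 3640 + 8 = 3648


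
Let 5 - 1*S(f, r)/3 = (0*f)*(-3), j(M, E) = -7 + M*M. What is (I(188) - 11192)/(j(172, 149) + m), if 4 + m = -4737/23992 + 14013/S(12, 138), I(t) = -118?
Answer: -1356747600/3659620027 ≈ -0.37073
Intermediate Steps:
j(M, E) = -7 + M²
S(f, r) = 15 (S(f, r) = 15 - 3*0*f*(-3) = 15 - 0*(-3) = 15 - 3*0 = 15 + 0 = 15)
m = 111563107/119960 (m = -4 + (-4737/23992 + 14013/15) = -4 + (-4737*1/23992 + 14013*(1/15)) = -4 + (-4737/23992 + 4671/5) = -4 + 112042947/119960 = 111563107/119960 ≈ 930.00)
(I(188) - 11192)/(j(172, 149) + m) = (-118 - 11192)/((-7 + 172²) + 111563107/119960) = -11310/((-7 + 29584) + 111563107/119960) = -11310/(29577 + 111563107/119960) = -11310/3659620027/119960 = -11310*119960/3659620027 = -1356747600/3659620027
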